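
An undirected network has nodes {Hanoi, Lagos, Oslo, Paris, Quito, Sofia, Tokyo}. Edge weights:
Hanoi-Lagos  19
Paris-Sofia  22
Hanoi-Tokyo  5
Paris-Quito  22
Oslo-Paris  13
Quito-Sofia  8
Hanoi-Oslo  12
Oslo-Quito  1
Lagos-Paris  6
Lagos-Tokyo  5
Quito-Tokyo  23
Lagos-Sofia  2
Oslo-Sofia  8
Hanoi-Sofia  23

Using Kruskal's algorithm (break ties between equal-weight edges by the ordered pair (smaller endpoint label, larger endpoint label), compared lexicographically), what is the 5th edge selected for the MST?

Kruskal: consider edges lightest-first.
Oslo-Quito (1): add. Components now {Hanoi} {Sofia} {Oslo,Quito} {Tokyo} {Paris} {Lagos}
Lagos-Sofia (2): add. Components now {Hanoi} {Lagos,Sofia} {Oslo,Quito} {Tokyo} {Paris}
Hanoi-Tokyo (5): add. Components now {Hanoi,Tokyo} {Lagos,Sofia} {Oslo,Quito} {Paris}
Lagos-Tokyo (5): add. Components now {Hanoi,Lagos,Sofia,Tokyo} {Oslo,Quito} {Paris}
Lagos-Paris (6): add. Components now {Hanoi,Lagos,Paris,Sofia,Tokyo} {Oslo,Quito}
Oslo-Sofia (8): add. Components now {Hanoi,Lagos,Oslo,Paris,Quito,Sofia,Tokyo}
The 5th edge added is Lagos-Paris.

Lagos-Paris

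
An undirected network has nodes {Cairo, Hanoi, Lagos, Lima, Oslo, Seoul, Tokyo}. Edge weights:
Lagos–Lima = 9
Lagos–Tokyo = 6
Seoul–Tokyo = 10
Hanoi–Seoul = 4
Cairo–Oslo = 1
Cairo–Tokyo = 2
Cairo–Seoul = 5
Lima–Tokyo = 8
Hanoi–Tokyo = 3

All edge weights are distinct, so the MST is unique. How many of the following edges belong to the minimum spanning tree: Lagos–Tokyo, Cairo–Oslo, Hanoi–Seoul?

Kruskal's algorithm — process edges by increasing weight (ties by edge label):
Cairo–Oslo (1): add. Components now {Tokyo} {Lima} {Cairo,Oslo} {Hanoi} {Seoul} {Lagos}
Cairo–Tokyo (2): add. Components now {Cairo,Oslo,Tokyo} {Lima} {Hanoi} {Seoul} {Lagos}
Hanoi–Tokyo (3): add. Components now {Cairo,Hanoi,Oslo,Tokyo} {Lima} {Seoul} {Lagos}
Hanoi–Seoul (4): add. Components now {Cairo,Hanoi,Oslo,Seoul,Tokyo} {Lima} {Lagos}
Cairo–Seoul (5): skip — Seoul and Cairo already connected.
Lagos–Tokyo (6): add. Components now {Cairo,Hanoi,Lagos,Oslo,Seoul,Tokyo} {Lima}
Lima–Tokyo (8): add. Components now {Cairo,Hanoi,Lagos,Lima,Oslo,Seoul,Tokyo}
MST edge set: {Cairo–Oslo, Cairo–Tokyo, Hanoi–Tokyo, Hanoi–Seoul, Lagos–Tokyo, Lima–Tokyo}.
Of the listed edges, {Lagos–Tokyo, Cairo–Oslo, Hanoi–Seoul} are in the MST → 3.

3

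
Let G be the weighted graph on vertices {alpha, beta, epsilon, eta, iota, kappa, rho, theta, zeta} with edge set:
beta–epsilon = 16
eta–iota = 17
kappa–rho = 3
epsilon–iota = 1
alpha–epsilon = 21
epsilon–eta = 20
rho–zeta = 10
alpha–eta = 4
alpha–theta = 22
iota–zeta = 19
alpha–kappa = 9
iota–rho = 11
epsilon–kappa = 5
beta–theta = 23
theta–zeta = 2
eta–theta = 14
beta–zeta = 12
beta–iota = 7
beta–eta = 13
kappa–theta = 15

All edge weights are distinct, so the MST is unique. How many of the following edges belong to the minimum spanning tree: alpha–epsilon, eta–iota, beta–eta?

Kruskal: consider edges lightest-first.
epsilon–iota (1): add — endpoints in different components.
theta–zeta (2): add — endpoints in different components.
kappa–rho (3): add — endpoints in different components.
alpha–eta (4): add — endpoints in different components.
epsilon–kappa (5): add — endpoints in different components.
beta–iota (7): add — endpoints in different components.
alpha–kappa (9): add — endpoints in different components.
rho–zeta (10): add — endpoints in different components.
MST edge set: {epsilon–iota, theta–zeta, kappa–rho, alpha–eta, epsilon–kappa, beta–iota, alpha–kappa, rho–zeta}.
Of the listed edges, {} are in the MST → 0.

0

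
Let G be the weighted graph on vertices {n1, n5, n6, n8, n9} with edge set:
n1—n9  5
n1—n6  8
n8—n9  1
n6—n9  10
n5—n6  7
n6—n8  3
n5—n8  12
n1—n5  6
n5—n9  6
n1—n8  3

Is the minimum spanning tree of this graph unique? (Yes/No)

No

Kruskal: consider edges lightest-first.
n8—n9 (1): add. Components now {n1} {n6} {n5} {n8,n9}
n1—n8 (3): add. Components now {n1,n8,n9} {n6} {n5}
n6—n8 (3): add. Components now {n1,n6,n8,n9} {n5}
n1—n9 (5): skip — n1 and n9 already connected.
n1—n5 (6): add. Components now {n1,n5,n6,n8,n9}
Non-tree edge n5—n9 has weight 6, equal to the heaviest edge on its tree cycle — swapping gives another MST of the same weight. Not unique.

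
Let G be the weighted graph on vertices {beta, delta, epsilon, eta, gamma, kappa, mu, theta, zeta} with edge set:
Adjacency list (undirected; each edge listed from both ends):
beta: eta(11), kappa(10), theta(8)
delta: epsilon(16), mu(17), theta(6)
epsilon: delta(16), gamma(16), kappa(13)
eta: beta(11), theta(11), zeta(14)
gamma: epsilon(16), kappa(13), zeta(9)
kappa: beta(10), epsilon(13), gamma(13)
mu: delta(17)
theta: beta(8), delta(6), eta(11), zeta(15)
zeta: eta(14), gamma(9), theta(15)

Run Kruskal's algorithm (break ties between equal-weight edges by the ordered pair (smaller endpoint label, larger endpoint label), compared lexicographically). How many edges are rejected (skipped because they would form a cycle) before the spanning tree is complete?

Kruskal: consider edges lightest-first.
delta-theta (6): add — endpoints in different components.
beta-theta (8): add — endpoints in different components.
gamma-zeta (9): add — endpoints in different components.
beta-kappa (10): add — endpoints in different components.
beta-eta (11): add — endpoints in different components.
eta-theta (11): skip — theta and eta already connected.
epsilon-kappa (13): add — endpoints in different components.
gamma-kappa (13): add — endpoints in different components.
eta-zeta (14): skip — eta and zeta already connected.
theta-zeta (15): skip — theta and zeta already connected.
delta-epsilon (16): skip — epsilon and delta already connected.
epsilon-gamma (16): skip — gamma and epsilon already connected.
delta-mu (17): add — endpoints in different components.
Edges rejected before the tree was complete: 5.

5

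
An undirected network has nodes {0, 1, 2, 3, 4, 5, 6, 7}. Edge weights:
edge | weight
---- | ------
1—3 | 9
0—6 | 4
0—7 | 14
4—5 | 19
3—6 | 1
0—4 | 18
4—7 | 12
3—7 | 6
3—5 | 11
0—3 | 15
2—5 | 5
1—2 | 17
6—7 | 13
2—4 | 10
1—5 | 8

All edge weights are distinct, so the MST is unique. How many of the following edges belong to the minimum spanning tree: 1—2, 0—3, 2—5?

1

Kruskal's algorithm — process edges by increasing weight (ties by edge label):
3—6 (1): add — endpoints in different components.
0—6 (4): add — endpoints in different components.
2—5 (5): add — endpoints in different components.
3—7 (6): add — endpoints in different components.
1—5 (8): add — endpoints in different components.
1—3 (9): add — endpoints in different components.
2—4 (10): add — endpoints in different components.
MST edge set: {3—6, 0—6, 2—5, 3—7, 1—5, 1—3, 2—4}.
Of the listed edges, {2—5} are in the MST → 1.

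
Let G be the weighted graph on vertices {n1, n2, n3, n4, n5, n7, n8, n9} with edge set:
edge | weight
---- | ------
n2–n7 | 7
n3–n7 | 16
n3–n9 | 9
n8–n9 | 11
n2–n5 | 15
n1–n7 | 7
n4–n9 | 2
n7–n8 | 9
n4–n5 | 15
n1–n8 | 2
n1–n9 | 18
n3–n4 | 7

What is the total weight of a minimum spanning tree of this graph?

Kruskal's algorithm — process edges by increasing weight (ties by edge label):
n1–n8 (2): add — endpoints in different components.
n4–n9 (2): add — endpoints in different components.
n1–n7 (7): add — endpoints in different components.
n2–n7 (7): add — endpoints in different components.
n3–n4 (7): add — endpoints in different components.
n3–n9 (9): skip — n3 and n9 already connected.
n7–n8 (9): skip — n8 and n7 already connected.
n8–n9 (11): add — endpoints in different components.
n2–n5 (15): add — endpoints in different components.
MST edges: n1–n8, n4–n9, n1–n7, n2–n7, n3–n4, n8–n9, n2–n5; total weight 2+2+7+7+7+11+15 = 51.

51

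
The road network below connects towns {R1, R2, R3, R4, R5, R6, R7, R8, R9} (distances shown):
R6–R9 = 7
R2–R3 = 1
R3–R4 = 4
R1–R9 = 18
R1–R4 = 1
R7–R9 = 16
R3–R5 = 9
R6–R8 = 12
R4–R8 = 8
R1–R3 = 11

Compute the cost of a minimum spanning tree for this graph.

58

Kruskal's algorithm — process edges by increasing weight (ties by edge label):
R1–R4 (1): add — endpoints in different components.
R2–R3 (1): add — endpoints in different components.
R3–R4 (4): add — endpoints in different components.
R6–R9 (7): add — endpoints in different components.
R4–R8 (8): add — endpoints in different components.
R3–R5 (9): add — endpoints in different components.
R1–R3 (11): skip — R3 and R1 already connected.
R6–R8 (12): add — endpoints in different components.
R7–R9 (16): add — endpoints in different components.
MST edges: R1–R4, R2–R3, R3–R4, R6–R9, R4–R8, R3–R5, R6–R8, R7–R9; total weight 1+1+4+7+8+9+12+16 = 58.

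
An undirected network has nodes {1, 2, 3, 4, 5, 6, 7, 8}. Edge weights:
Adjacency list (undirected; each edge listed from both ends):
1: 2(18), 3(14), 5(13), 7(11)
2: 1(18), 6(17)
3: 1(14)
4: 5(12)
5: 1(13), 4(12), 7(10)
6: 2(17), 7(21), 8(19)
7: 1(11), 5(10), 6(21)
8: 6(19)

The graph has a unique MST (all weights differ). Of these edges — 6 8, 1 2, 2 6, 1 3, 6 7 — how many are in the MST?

Kruskal: consider edges lightest-first.
5 7 (10): add — endpoints in different components.
1 7 (11): add — endpoints in different components.
4 5 (12): add — endpoints in different components.
1 5 (13): skip — 1 and 5 already connected.
1 3 (14): add — endpoints in different components.
2 6 (17): add — endpoints in different components.
1 2 (18): add — endpoints in different components.
6 8 (19): add — endpoints in different components.
MST edge set: {5 7, 1 7, 4 5, 1 3, 2 6, 1 2, 6 8}.
Of the listed edges, {6 8, 1 2, 2 6, 1 3} are in the MST → 4.

4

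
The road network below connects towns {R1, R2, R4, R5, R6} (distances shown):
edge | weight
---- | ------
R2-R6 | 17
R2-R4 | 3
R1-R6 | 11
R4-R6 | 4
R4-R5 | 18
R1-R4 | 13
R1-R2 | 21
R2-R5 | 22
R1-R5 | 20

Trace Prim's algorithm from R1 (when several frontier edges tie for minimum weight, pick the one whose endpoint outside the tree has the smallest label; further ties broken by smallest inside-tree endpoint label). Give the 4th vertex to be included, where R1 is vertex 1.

Prim, starting at R1.
Step 1: frontier [R1-R6 11, R1-R4 13, R1-R5 20, R1-R2 21] → take R1-R6 (11); add R6.
Step 2: frontier [R1-R4 13, R1-R5 20, R1-R2 21, R4-R6 4, R2-R6 17] → take R4-R6 (4); add R4.
Step 3: frontier [R1-R5 20, R1-R2 21, R2-R4 3, R4-R5 18, R2-R6 17] → take R2-R4 (3); add R2.
Step 4: frontier [R1-R5 20, R2-R5 22, R4-R5 18] → take R4-R5 (18); add R5.
Vertex order: R1, R6, R4, R2, R5. The 4th vertex is R2.

R2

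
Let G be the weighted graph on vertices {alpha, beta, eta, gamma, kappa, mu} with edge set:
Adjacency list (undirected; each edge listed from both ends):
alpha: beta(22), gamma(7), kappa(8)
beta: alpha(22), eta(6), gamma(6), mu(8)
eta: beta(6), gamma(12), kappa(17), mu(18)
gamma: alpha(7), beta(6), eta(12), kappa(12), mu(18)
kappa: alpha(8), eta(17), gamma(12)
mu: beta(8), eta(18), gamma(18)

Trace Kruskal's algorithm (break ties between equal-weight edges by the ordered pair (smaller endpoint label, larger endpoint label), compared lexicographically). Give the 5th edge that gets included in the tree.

Sort edges by weight, then run Kruskal:
beta eta (6): add — endpoints in different components.
beta gamma (6): add — endpoints in different components.
alpha gamma (7): add — endpoints in different components.
alpha kappa (8): add — endpoints in different components.
beta mu (8): add — endpoints in different components.
The 5th edge added is beta mu.

beta-mu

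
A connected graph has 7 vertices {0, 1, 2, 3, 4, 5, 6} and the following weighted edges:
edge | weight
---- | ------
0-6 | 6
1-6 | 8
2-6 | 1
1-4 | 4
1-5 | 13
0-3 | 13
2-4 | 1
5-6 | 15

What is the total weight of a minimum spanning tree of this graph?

Prim, starting at 5.
Step 1: frontier [1-5 13, 5-6 15] → take 1-5 (13); add 1.
Step 2: frontier [1-4 4, 1-6 8, 5-6 15] → take 1-4 (4); add 4.
Step 3: frontier [1-6 8, 2-4 1, 5-6 15] → take 2-4 (1); add 2.
Step 4: frontier [1-6 8, 2-6 1, 5-6 15] → take 2-6 (1); add 6.
Step 5: frontier [0-6 6] → take 0-6 (6); add 0.
Step 6: frontier [0-3 13] → take 0-3 (13); add 3.
MST edges: 1-5, 1-4, 2-4, 2-6, 0-6, 0-3; total weight 13+4+1+1+6+13 = 38.

38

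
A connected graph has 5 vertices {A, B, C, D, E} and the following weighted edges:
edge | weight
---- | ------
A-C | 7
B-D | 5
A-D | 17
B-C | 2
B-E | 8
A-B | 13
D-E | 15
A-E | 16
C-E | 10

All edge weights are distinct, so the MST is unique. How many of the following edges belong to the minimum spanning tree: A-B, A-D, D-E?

0

Kruskal: consider edges lightest-first.
B-C (2): add. Components now {A} {B,C} {D} {E}
B-D (5): add. Components now {A} {B,C,D} {E}
A-C (7): add. Components now {A,B,C,D} {E}
B-E (8): add. Components now {A,B,C,D,E}
MST edge set: {B-C, B-D, A-C, B-E}.
Of the listed edges, {} are in the MST → 0.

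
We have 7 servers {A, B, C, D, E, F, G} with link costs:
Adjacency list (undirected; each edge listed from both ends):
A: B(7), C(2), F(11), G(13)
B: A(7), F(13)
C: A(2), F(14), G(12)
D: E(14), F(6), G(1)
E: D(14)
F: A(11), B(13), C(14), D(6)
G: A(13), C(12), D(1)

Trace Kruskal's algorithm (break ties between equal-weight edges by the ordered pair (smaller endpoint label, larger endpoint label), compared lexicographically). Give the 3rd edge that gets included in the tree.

Kruskal's algorithm — process edges by increasing weight (ties by edge label):
D—G (1): add. Components now {A} {B} {C} {D,G} {E} {F}
A—C (2): add. Components now {A,C} {B} {D,G} {E} {F}
D—F (6): add. Components now {A,C} {B} {D,F,G} {E}
A—B (7): add. Components now {A,B,C} {D,F,G} {E}
A—F (11): add. Components now {A,B,C,D,F,G} {E}
C—G (12): skip — C and G already connected.
A—G (13): skip — A and G already connected.
B—F (13): skip — B and F already connected.
C—F (14): skip — C and F already connected.
D—E (14): add. Components now {A,B,C,D,E,F,G}
The 3rd edge added is D—F.

D-F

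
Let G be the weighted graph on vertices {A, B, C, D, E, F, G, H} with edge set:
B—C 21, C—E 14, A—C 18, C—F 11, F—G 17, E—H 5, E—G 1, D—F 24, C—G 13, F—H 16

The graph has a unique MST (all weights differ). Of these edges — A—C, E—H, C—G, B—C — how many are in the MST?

Sort edges by weight, then run Kruskal:
E—G (1): add — endpoints in different components.
E—H (5): add — endpoints in different components.
C—F (11): add — endpoints in different components.
C—G (13): add — endpoints in different components.
C—E (14): skip — C and E already connected.
F—H (16): skip — F and H already connected.
F—G (17): skip — F and G already connected.
A—C (18): add — endpoints in different components.
B—C (21): add — endpoints in different components.
D—F (24): add — endpoints in different components.
MST edge set: {E—G, E—H, C—F, C—G, A—C, B—C, D—F}.
Of the listed edges, {A—C, E—H, C—G, B—C} are in the MST → 4.

4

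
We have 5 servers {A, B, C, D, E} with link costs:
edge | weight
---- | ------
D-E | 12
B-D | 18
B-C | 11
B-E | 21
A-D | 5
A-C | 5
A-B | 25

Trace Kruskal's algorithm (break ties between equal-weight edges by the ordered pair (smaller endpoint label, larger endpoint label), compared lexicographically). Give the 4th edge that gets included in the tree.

Kruskal: consider edges lightest-first.
A-C (5): add. Components now {A,C} {B} {D} {E}
A-D (5): add. Components now {A,C,D} {B} {E}
B-C (11): add. Components now {A,B,C,D} {E}
D-E (12): add. Components now {A,B,C,D,E}
The 4th edge added is D-E.

D-E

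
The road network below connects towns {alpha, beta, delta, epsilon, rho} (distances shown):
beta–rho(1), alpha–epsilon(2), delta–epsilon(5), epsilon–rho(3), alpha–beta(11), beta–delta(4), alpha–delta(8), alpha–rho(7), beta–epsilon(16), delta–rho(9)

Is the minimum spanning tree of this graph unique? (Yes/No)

Yes

Kruskal: consider edges lightest-first.
beta–rho (1): add — endpoints in different components.
alpha–epsilon (2): add — endpoints in different components.
epsilon–rho (3): add — endpoints in different components.
beta–delta (4): add — endpoints in different components.
Every non-tree edge has weight strictly greater than the heaviest edge on the tree path between its endpoints, so the MST is unique.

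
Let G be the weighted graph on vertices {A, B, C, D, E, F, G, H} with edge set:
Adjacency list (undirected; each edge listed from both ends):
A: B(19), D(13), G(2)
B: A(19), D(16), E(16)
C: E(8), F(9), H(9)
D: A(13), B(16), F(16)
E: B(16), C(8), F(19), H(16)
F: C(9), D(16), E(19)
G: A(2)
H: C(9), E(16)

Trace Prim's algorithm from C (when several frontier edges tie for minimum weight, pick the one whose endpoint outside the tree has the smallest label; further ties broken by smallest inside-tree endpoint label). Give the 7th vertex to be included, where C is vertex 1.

Prim, starting at C.
Step 1: frontier [C-E 8, C-F 9, C-H 9] → take C-E (8); add E.
Step 2: frontier [C-F 9, C-H 9, B-E 16, E-H 16, E-F 19] → take C-F (9); add F.
Step 3: frontier [C-H 9, B-E 16, E-H 16, D-F 16] → take C-H (9); add H.
Step 4: frontier [B-E 16, D-F 16] → take B-E (16); add B.
Step 5: frontier [B-D 16, A-B 19, D-F 16] → take B-D (16); add D.
Step 6: frontier [A-B 19, A-D 13] → take A-D (13); add A.
Step 7: frontier [A-G 2] → take A-G (2); add G.
Vertex order: C, E, F, H, B, D, A, G. The 7th vertex is A.

A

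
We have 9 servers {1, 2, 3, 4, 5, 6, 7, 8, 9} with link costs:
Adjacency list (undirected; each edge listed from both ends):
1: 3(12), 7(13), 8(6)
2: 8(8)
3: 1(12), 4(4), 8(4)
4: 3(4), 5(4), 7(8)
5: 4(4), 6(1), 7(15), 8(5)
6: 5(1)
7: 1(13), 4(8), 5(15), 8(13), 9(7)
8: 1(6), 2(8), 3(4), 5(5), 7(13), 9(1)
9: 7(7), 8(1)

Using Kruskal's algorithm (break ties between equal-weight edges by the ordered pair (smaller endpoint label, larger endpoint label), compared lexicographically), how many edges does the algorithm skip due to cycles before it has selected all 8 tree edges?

1

Sort edges by weight, then run Kruskal:
5—6 (1): add — endpoints in different components.
8—9 (1): add — endpoints in different components.
3—4 (4): add — endpoints in different components.
3—8 (4): add — endpoints in different components.
4—5 (4): add — endpoints in different components.
5—8 (5): skip — 5 and 8 already connected.
1—8 (6): add — endpoints in different components.
7—9 (7): add — endpoints in different components.
2—8 (8): add — endpoints in different components.
Edges rejected before the tree was complete: 1.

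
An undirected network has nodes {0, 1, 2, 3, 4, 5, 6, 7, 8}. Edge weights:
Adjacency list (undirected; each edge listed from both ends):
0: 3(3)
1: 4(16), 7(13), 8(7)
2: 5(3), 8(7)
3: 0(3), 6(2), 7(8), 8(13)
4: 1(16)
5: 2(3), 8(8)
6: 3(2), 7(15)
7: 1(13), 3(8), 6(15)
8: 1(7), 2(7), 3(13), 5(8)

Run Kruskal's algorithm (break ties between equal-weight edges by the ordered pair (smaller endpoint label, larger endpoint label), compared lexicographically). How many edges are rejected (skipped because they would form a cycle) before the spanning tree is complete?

Kruskal: consider edges lightest-first.
3—6 (2): add — endpoints in different components.
0—3 (3): add — endpoints in different components.
2—5 (3): add — endpoints in different components.
1—8 (7): add — endpoints in different components.
2—8 (7): add — endpoints in different components.
3—7 (8): add — endpoints in different components.
5—8 (8): skip — 5 and 8 already connected.
1—7 (13): add — endpoints in different components.
3—8 (13): skip — 3 and 8 already connected.
6—7 (15): skip — 6 and 7 already connected.
1—4 (16): add — endpoints in different components.
Edges rejected before the tree was complete: 3.

3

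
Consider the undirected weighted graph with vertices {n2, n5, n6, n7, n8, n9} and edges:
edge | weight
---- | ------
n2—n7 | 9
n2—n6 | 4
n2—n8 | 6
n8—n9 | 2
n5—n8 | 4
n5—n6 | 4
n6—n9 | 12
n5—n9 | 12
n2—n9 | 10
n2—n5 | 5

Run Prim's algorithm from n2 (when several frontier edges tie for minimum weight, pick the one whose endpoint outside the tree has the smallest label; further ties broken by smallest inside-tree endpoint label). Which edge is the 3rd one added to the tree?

Grow the tree from n2 using Prim:
Step 1: cheapest edge leaving the tree is n2—n6 (4); add n6.
Step 2: cheapest edge leaving the tree is n5—n6 (4); add n5.
Step 3: cheapest edge leaving the tree is n5—n8 (4); add n8.
Step 4: cheapest edge leaving the tree is n8—n9 (2); add n9.
Step 5: cheapest edge leaving the tree is n2—n7 (9); add n7.
The 3rd edge added is n5—n8.

n5-n8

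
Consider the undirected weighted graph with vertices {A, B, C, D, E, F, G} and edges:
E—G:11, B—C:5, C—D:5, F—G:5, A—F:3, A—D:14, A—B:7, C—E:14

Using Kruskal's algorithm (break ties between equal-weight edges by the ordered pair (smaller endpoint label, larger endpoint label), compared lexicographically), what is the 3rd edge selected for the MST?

C-D

Kruskal: consider edges lightest-first.
A—F (3): add. Components now {A,F} {B} {C} {D} {E} {G}
B—C (5): add. Components now {A,F} {B,C} {D} {E} {G}
C—D (5): add. Components now {A,F} {B,C,D} {E} {G}
F—G (5): add. Components now {A,F,G} {B,C,D} {E}
A—B (7): add. Components now {A,B,C,D,F,G} {E}
E—G (11): add. Components now {A,B,C,D,E,F,G}
The 3rd edge added is C—D.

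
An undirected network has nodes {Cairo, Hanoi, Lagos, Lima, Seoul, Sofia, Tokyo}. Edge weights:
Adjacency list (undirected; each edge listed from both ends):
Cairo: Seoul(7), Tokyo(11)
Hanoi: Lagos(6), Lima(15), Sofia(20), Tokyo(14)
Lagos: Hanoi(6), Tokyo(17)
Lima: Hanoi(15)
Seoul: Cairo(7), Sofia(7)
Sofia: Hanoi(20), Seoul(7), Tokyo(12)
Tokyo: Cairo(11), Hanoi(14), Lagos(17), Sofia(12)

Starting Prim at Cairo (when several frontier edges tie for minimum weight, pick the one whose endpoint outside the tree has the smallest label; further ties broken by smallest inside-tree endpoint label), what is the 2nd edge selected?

Grow the tree from Cairo using Prim:
Step 1: cheapest edge leaving the tree is Cairo-Seoul (7); add Seoul.
Step 2: cheapest edge leaving the tree is Seoul-Sofia (7); add Sofia.
Step 3: cheapest edge leaving the tree is Cairo-Tokyo (11); add Tokyo.
Step 4: cheapest edge leaving the tree is Hanoi-Tokyo (14); add Hanoi.
Step 5: cheapest edge leaving the tree is Hanoi-Lagos (6); add Lagos.
Step 6: cheapest edge leaving the tree is Hanoi-Lima (15); add Lima.
The 2nd edge added is Seoul-Sofia.

Seoul-Sofia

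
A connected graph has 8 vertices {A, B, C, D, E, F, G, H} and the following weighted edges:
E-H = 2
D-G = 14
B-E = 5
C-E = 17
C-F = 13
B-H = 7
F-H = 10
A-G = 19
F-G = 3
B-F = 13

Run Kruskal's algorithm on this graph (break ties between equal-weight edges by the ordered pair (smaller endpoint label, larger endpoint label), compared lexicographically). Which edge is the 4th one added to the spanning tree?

F-H

Kruskal's algorithm — process edges by increasing weight (ties by edge label):
E-H (2): add — endpoints in different components.
F-G (3): add — endpoints in different components.
B-E (5): add — endpoints in different components.
B-H (7): skip — B and H already connected.
F-H (10): add — endpoints in different components.
B-F (13): skip — B and F already connected.
C-F (13): add — endpoints in different components.
D-G (14): add — endpoints in different components.
C-E (17): skip — C and E already connected.
A-G (19): add — endpoints in different components.
The 4th edge added is F-H.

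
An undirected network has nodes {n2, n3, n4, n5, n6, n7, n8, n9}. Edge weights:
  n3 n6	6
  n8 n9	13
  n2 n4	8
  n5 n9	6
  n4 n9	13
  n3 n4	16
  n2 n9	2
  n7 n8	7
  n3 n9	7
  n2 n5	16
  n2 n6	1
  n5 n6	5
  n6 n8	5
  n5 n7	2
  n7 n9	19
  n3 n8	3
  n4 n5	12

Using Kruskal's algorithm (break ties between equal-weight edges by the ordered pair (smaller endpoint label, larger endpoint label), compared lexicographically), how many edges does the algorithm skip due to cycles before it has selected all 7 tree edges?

4

Sort edges by weight, then run Kruskal:
n2 n6 (1): add — endpoints in different components.
n2 n9 (2): add — endpoints in different components.
n5 n7 (2): add — endpoints in different components.
n3 n8 (3): add — endpoints in different components.
n5 n6 (5): add — endpoints in different components.
n6 n8 (5): add — endpoints in different components.
n3 n6 (6): skip — n3 and n6 already connected.
n5 n9 (6): skip — n9 and n5 already connected.
n3 n9 (7): skip — n9 and n3 already connected.
n7 n8 (7): skip — n7 and n8 already connected.
n2 n4 (8): add — endpoints in different components.
Edges rejected before the tree was complete: 4.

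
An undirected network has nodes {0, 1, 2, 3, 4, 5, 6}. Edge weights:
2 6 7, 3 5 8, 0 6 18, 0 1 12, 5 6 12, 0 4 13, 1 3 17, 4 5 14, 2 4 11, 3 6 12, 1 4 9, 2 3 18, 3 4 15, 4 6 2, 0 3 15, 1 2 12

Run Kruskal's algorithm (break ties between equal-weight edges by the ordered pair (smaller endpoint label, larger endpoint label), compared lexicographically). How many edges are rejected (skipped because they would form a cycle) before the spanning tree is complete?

2

Kruskal: consider edges lightest-first.
4 6 (2): add — endpoints in different components.
2 6 (7): add — endpoints in different components.
3 5 (8): add — endpoints in different components.
1 4 (9): add — endpoints in different components.
2 4 (11): skip — 2 and 4 already connected.
0 1 (12): add — endpoints in different components.
1 2 (12): skip — 1 and 2 already connected.
3 6 (12): add — endpoints in different components.
Edges rejected before the tree was complete: 2.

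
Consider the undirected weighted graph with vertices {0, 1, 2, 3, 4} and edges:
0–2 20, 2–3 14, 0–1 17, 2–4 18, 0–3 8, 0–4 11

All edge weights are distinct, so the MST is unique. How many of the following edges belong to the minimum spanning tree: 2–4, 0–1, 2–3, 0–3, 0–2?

Kruskal's algorithm — process edges by increasing weight (ties by edge label):
0–3 (8): add. Components now {0,3} {1} {2} {4}
0–4 (11): add. Components now {0,3,4} {1} {2}
2–3 (14): add. Components now {0,2,3,4} {1}
0–1 (17): add. Components now {0,1,2,3,4}
MST edge set: {0–3, 0–4, 2–3, 0–1}.
Of the listed edges, {0–1, 2–3, 0–3} are in the MST → 3.

3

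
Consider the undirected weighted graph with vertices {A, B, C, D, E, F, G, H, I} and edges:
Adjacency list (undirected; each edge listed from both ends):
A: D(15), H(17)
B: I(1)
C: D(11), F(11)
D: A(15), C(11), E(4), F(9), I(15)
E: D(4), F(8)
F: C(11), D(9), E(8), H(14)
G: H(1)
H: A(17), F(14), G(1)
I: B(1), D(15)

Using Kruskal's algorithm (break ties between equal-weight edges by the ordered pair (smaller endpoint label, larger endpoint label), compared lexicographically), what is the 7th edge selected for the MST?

Kruskal: consider edges lightest-first.
B–I (1): add — endpoints in different components.
G–H (1): add — endpoints in different components.
D–E (4): add — endpoints in different components.
E–F (8): add — endpoints in different components.
D–F (9): skip — D and F already connected.
C–D (11): add — endpoints in different components.
C–F (11): skip — C and F already connected.
F–H (14): add — endpoints in different components.
A–D (15): add — endpoints in different components.
D–I (15): add — endpoints in different components.
The 7th edge added is A–D.

A-D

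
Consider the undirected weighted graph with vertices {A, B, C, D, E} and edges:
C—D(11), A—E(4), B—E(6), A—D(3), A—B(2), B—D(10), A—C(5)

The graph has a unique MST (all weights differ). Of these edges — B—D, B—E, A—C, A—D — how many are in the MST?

2

Sort edges by weight, then run Kruskal:
A—B (2): add — endpoints in different components.
A—D (3): add — endpoints in different components.
A—E (4): add — endpoints in different components.
A—C (5): add — endpoints in different components.
MST edge set: {A—B, A—D, A—E, A—C}.
Of the listed edges, {A—C, A—D} are in the MST → 2.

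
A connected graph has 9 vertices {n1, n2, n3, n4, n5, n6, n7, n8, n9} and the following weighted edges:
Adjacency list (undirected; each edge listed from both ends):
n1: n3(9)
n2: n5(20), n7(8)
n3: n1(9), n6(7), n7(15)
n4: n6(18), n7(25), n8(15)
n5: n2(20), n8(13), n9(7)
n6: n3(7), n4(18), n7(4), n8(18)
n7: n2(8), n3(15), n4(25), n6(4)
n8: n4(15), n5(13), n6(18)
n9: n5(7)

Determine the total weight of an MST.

Prim, starting at n7.
Step 1: cheapest edge leaving the tree is n6—n7 (4); add n6.
Step 2: cheapest edge leaving the tree is n3—n6 (7); add n3.
Step 3: cheapest edge leaving the tree is n2—n7 (8); add n2.
Step 4: cheapest edge leaving the tree is n1—n3 (9); add n1.
Step 5: cheapest edge leaving the tree is n4—n6 (18); add n4.
Step 6: cheapest edge leaving the tree is n4—n8 (15); add n8.
Step 7: cheapest edge leaving the tree is n5—n8 (13); add n5.
Step 8: cheapest edge leaving the tree is n5—n9 (7); add n9.
MST edges: n6—n7, n3—n6, n2—n7, n1—n3, n4—n6, n4—n8, n5—n8, n5—n9; total weight 4+7+8+9+18+15+13+7 = 81.

81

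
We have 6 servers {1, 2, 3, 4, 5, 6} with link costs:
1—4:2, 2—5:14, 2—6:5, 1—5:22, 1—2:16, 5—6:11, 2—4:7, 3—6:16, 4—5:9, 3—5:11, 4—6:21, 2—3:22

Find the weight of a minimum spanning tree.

Sort edges by weight, then run Kruskal:
1—4 (2): add — endpoints in different components.
2—6 (5): add — endpoints in different components.
2—4 (7): add — endpoints in different components.
4—5 (9): add — endpoints in different components.
3—5 (11): add — endpoints in different components.
MST edges: 1—4, 2—6, 2—4, 4—5, 3—5; total weight 2+5+7+9+11 = 34.

34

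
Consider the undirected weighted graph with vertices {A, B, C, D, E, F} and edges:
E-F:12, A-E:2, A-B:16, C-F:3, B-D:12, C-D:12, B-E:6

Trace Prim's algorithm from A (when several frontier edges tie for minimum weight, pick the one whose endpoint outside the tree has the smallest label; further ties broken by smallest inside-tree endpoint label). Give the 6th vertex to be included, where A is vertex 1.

Prim, starting at A.
Step 1: cheapest edge leaving the tree is A-E (2); add E.
Step 2: cheapest edge leaving the tree is B-E (6); add B.
Step 3: cheapest edge leaving the tree is B-D (12); add D.
Step 4: cheapest edge leaving the tree is C-D (12); add C.
Step 5: cheapest edge leaving the tree is C-F (3); add F.
Vertex order: A, E, B, D, C, F. The 6th vertex is F.

F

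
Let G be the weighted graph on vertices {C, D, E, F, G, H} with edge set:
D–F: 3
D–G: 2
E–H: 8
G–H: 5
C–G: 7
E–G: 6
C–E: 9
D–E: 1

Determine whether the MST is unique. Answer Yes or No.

Yes

Kruskal's algorithm — process edges by increasing weight (ties by edge label):
D–E (1): add. Components now {C} {D,E} {F} {G} {H}
D–G (2): add. Components now {C} {D,E,G} {F} {H}
D–F (3): add. Components now {C} {D,E,F,G} {H}
G–H (5): add. Components now {C} {D,E,F,G,H}
E–G (6): skip — E and G already connected.
C–G (7): add. Components now {C,D,E,F,G,H}
Every non-tree edge has weight strictly greater than the heaviest edge on the tree path between its endpoints, so the MST is unique.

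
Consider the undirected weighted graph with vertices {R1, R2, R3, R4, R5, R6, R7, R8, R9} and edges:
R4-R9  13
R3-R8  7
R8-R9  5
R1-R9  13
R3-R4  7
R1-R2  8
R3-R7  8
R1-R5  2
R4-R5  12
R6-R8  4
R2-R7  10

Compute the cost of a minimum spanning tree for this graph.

Sort edges by weight, then run Kruskal:
R1-R5 (2): add — endpoints in different components.
R6-R8 (4): add — endpoints in different components.
R8-R9 (5): add — endpoints in different components.
R3-R4 (7): add — endpoints in different components.
R3-R8 (7): add — endpoints in different components.
R1-R2 (8): add — endpoints in different components.
R3-R7 (8): add — endpoints in different components.
R2-R7 (10): add — endpoints in different components.
MST edges: R1-R5, R6-R8, R8-R9, R3-R4, R3-R8, R1-R2, R3-R7, R2-R7; total weight 2+4+5+7+7+8+8+10 = 51.

51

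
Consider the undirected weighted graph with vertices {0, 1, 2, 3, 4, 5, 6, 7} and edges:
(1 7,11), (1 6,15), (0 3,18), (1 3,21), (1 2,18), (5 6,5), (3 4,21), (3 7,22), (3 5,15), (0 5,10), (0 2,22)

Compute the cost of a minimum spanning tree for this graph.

Prim's algorithm from 4:
Step 1: cheapest edge leaving the tree is 3 4 (21); add 3.
Step 2: cheapest edge leaving the tree is 3 5 (15); add 5.
Step 3: cheapest edge leaving the tree is 5 6 (5); add 6.
Step 4: cheapest edge leaving the tree is 0 5 (10); add 0.
Step 5: cheapest edge leaving the tree is 1 6 (15); add 1.
Step 6: cheapest edge leaving the tree is 1 7 (11); add 7.
Step 7: cheapest edge leaving the tree is 1 2 (18); add 2.
MST edges: 3 4, 3 5, 5 6, 0 5, 1 6, 1 7, 1 2; total weight 21+15+5+10+15+11+18 = 95.

95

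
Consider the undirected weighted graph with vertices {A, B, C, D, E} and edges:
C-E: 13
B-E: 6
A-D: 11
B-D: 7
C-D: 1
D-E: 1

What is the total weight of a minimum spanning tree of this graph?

19

Prim, starting at B.
Step 1: frontier [B-E 6, B-D 7] → take B-E (6); add E.
Step 2: frontier [B-D 7, D-E 1, C-E 13] → take D-E (1); add D.
Step 3: frontier [C-D 1, A-D 11, C-E 13] → take C-D (1); add C.
Step 4: frontier [A-D 11] → take A-D (11); add A.
MST edges: B-E, D-E, C-D, A-D; total weight 6+1+1+11 = 19.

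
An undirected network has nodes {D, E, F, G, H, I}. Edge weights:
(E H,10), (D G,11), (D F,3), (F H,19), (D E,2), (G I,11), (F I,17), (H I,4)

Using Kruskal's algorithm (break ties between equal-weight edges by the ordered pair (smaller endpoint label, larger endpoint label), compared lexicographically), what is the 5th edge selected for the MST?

D-G

Kruskal: consider edges lightest-first.
D E (2): add. Components now {D,E} {F} {G} {H} {I}
D F (3): add. Components now {D,E,F} {G} {H} {I}
H I (4): add. Components now {D,E,F} {G} {H,I}
E H (10): add. Components now {D,E,F,H,I} {G}
D G (11): add. Components now {D,E,F,G,H,I}
The 5th edge added is D G.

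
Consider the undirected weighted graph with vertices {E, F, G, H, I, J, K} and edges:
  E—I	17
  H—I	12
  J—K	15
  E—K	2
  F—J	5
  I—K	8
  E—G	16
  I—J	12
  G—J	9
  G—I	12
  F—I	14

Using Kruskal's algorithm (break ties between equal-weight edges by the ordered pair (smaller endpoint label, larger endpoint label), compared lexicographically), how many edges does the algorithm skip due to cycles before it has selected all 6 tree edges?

Kruskal's algorithm — process edges by increasing weight (ties by edge label):
E—K (2): add — endpoints in different components.
F—J (5): add — endpoints in different components.
I—K (8): add — endpoints in different components.
G—J (9): add — endpoints in different components.
G—I (12): add — endpoints in different components.
H—I (12): add — endpoints in different components.
Edges rejected before the tree was complete: 0.

0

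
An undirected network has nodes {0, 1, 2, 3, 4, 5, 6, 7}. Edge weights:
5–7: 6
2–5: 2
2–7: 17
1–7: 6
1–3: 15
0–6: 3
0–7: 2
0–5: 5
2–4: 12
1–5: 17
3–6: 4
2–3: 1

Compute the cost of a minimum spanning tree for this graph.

Prim, starting at 4.
Step 1: frontier [2–4 12] → take 2–4 (12); add 2.
Step 2: frontier [2–3 1, 2–5 2, 2–7 17] → take 2–3 (1); add 3.
Step 3: frontier [2–5 2, 2–7 17, 3–6 4, 1–3 15] → take 2–5 (2); add 5.
Step 4: frontier [2–7 17, 3–6 4, 1–3 15, 0–5 5, 5–7 6, 1–5 17] → take 3–6 (4); add 6.
Step 5: frontier [2–7 17, 1–3 15, 0–5 5, 5–7 6, 1–5 17, 0–6 3] → take 0–6 (3); add 0.
Step 6: frontier [0–7 2, 2–7 17, 1–3 15, 5–7 6, 1–5 17] → take 0–7 (2); add 7.
Step 7: frontier [1–3 15, 1–5 17, 1–7 6] → take 1–7 (6); add 1.
MST edges: 2–4, 2–3, 2–5, 3–6, 0–6, 0–7, 1–7; total weight 12+1+2+4+3+2+6 = 30.

30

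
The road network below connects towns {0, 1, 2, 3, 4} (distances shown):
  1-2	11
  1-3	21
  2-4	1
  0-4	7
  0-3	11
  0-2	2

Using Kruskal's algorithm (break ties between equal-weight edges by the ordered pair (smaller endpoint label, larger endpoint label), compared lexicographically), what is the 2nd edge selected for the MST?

Kruskal's algorithm — process edges by increasing weight (ties by edge label):
2-4 (1): add. Components now {0} {1} {2,4} {3}
0-2 (2): add. Components now {0,2,4} {1} {3}
0-4 (7): skip — 0 and 4 already connected.
0-3 (11): add. Components now {0,2,3,4} {1}
1-2 (11): add. Components now {0,1,2,3,4}
The 2nd edge added is 0-2.

0-2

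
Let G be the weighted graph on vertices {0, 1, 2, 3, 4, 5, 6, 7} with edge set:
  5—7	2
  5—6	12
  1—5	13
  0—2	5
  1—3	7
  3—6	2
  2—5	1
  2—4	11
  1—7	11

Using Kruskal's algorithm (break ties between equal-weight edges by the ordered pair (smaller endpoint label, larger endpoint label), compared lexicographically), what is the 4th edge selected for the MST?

Kruskal's algorithm — process edges by increasing weight (ties by edge label):
2—5 (1): add — endpoints in different components.
3—6 (2): add — endpoints in different components.
5—7 (2): add — endpoints in different components.
0—2 (5): add — endpoints in different components.
1—3 (7): add — endpoints in different components.
1—7 (11): add — endpoints in different components.
2—4 (11): add — endpoints in different components.
The 4th edge added is 0—2.

0-2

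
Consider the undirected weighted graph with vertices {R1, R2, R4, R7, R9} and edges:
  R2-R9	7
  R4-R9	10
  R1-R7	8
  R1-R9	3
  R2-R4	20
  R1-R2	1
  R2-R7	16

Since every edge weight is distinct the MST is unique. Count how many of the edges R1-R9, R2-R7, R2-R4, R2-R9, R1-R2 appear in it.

Kruskal's algorithm — process edges by increasing weight (ties by edge label):
R1-R2 (1): add. Components now {R1,R2} {R9} {R4} {R7}
R1-R9 (3): add. Components now {R1,R2,R9} {R4} {R7}
R2-R9 (7): skip — R2 and R9 already connected.
R1-R7 (8): add. Components now {R1,R2,R7,R9} {R4}
R4-R9 (10): add. Components now {R1,R2,R4,R7,R9}
MST edge set: {R1-R2, R1-R9, R1-R7, R4-R9}.
Of the listed edges, {R1-R9, R1-R2} are in the MST → 2.

2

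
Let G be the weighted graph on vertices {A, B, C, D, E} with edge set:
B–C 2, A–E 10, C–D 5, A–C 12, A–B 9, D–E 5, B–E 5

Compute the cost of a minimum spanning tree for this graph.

Prim's algorithm from C:
Step 1: cheapest edge leaving the tree is B–C (2); add B.
Step 2: cheapest edge leaving the tree is C–D (5); add D.
Step 3: cheapest edge leaving the tree is B–E (5); add E.
Step 4: cheapest edge leaving the tree is A–B (9); add A.
MST edges: B–C, C–D, B–E, A–B; total weight 2+5+5+9 = 21.

21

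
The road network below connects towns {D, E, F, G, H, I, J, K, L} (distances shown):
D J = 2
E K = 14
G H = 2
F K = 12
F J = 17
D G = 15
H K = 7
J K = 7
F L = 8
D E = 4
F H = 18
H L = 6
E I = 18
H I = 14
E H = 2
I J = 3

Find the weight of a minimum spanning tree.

Prim's algorithm from F:
Step 1: cheapest edge leaving the tree is F L (8); add L.
Step 2: cheapest edge leaving the tree is H L (6); add H.
Step 3: cheapest edge leaving the tree is E H (2); add E.
Step 4: cheapest edge leaving the tree is G H (2); add G.
Step 5: cheapest edge leaving the tree is D E (4); add D.
Step 6: cheapest edge leaving the tree is D J (2); add J.
Step 7: cheapest edge leaving the tree is I J (3); add I.
Step 8: cheapest edge leaving the tree is H K (7); add K.
MST edges: F L, H L, E H, G H, D E, D J, I J, H K; total weight 8+6+2+2+4+2+3+7 = 34.

34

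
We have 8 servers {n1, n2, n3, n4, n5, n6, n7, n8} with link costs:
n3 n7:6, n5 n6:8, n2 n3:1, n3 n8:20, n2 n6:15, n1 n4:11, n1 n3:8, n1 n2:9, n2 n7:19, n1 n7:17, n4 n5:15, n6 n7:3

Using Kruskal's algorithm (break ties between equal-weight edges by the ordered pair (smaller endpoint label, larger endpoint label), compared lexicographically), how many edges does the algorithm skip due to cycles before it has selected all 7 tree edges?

5

Kruskal's algorithm — process edges by increasing weight (ties by edge label):
n2 n3 (1): add — endpoints in different components.
n6 n7 (3): add — endpoints in different components.
n3 n7 (6): add — endpoints in different components.
n1 n3 (8): add — endpoints in different components.
n5 n6 (8): add — endpoints in different components.
n1 n2 (9): skip — n2 and n1 already connected.
n1 n4 (11): add — endpoints in different components.
n2 n6 (15): skip — n6 and n2 already connected.
n4 n5 (15): skip — n5 and n4 already connected.
n1 n7 (17): skip — n7 and n1 already connected.
n2 n7 (19): skip — n7 and n2 already connected.
n3 n8 (20): add — endpoints in different components.
Edges rejected before the tree was complete: 5.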